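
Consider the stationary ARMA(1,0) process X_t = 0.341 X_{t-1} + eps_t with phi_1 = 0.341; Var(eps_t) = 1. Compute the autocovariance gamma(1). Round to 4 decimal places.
\gamma(1) = 0.3859

Multiply the model equation by X_{t-k} and take expectations. With theta_0 = psi_0 = 1 and psi_j the MA(infinity) weights, this gives
  gamma(k) - sum_i phi_i gamma(k-i) = c_k,
  c_k = sigma^2 * sum_{j=k..q} theta_j psi_{j-k}   (c_k = 0 for k > q),
using gamma(-m) = gamma(m).
Pure AR (q = 0): c_0 = sigma^2 = 1, c_k = 0 for k >= 1.
Equations for k = 0 and k = 1 (AR order 1):
  gamma(0) = phi_1 gamma(1) + c_0
  gamma(1) = phi_1 gamma(0) + c_1
Substituting the second into the first: gamma(0) (1 - phi_1^2) = c_0 + phi_1 c_1, so
  gamma(0) = c_0 / (1 - phi_1^2) = 1 / (1 - (0.341)^2) = 1 / 0.883719 = 1.131581.
  gamma(1) = phi_1 gamma(0) = (0.341)(1.131581) = 0.385869.
Therefore gamma(1) = 0.3859 (to 4 decimal places).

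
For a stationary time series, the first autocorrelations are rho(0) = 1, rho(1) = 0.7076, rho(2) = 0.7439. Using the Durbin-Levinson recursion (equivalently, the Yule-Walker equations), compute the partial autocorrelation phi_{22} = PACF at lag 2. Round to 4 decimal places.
\phi_{22} = 0.4871

The PACF at lag k is phi_{kk}, the last component of the solution
to the Yule-Walker system G_k phi = r_k where
  (G_k)_{ij} = rho(|i - j|), (r_k)_i = rho(i), i,j = 1..k.
Equivalently, Durbin-Levinson gives phi_{kk} iteratively:
  phi_{11} = rho(1)
  phi_{kk} = [rho(k) - sum_{j=1..k-1} phi_{k-1,j} rho(k-j)]
            / [1 - sum_{j=1..k-1} phi_{k-1,j} rho(j)],
  phi_{k,j} = phi_{k-1,j} - phi_{kk} phi_{k-1,k-j},  j = 1..k-1.
Step k = 1:
  phi_11 = rho(1) = 0.7076.
Step k = 2:
  phi_22 = [rho(2) - phi_11 rho(1)] / [1 - phi_11 rho(1)] = [0.7439 - (0.7076)(0.7076)] / [1 - (0.7076)(0.7076)]
         = 0.24320224 / 0.49930224 = 0.4871.
Therefore phi_{22} = 0.4871.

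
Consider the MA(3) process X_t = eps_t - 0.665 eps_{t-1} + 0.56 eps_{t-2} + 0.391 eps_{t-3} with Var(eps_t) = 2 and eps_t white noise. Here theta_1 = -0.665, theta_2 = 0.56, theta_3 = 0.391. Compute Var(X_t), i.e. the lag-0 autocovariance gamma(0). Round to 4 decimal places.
\gamma(0) = 3.8174

For an MA(q) process X_t = eps_t + sum_i theta_i eps_{t-i} with
Var(eps_t) = sigma^2, the variance is
  gamma(0) = sigma^2 * (1 + sum_i theta_i^2).
  sum_i theta_i^2 = (-0.665)^2 + (0.56)^2 + (0.391)^2 = 0.442225 + 0.3136 + 0.152881 = 0.908706.
  gamma(0) = 2 * (1 + 0.908706) = 2 * 1.908706 = 3.817412, which rounds to 3.8174.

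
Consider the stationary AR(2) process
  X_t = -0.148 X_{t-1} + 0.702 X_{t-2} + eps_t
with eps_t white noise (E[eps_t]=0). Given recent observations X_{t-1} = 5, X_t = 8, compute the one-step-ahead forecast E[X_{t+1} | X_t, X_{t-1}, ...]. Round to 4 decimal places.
E[X_{t+1} \mid \mathcal F_t] = 2.3260

For an AR(p) model X_t = c + sum_i phi_i X_{t-i} + eps_t, the
one-step-ahead conditional mean is
  E[X_{t+1} | X_t, ...] = c + sum_i phi_i X_{t+1-i}.
Substitute known values:
  E[X_{t+1} | ...] = (-0.148) * (8) + (0.702) * (5)
                   = 2.3260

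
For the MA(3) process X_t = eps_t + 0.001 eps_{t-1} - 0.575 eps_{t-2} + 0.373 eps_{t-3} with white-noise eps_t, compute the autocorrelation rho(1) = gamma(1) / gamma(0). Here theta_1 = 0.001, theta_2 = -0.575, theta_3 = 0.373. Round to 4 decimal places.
\rho(1) = -0.1456

For an MA(q) process with theta_0 = 1, the autocovariance is
  gamma(k) = sigma^2 * sum_{i=0..q-k} theta_i * theta_{i+k},
and rho(k) = gamma(k) / gamma(0). Sigma^2 cancels.
  numerator   = (1)*(0.001) + (0.001)*(-0.575) + (-0.575)*(0.373) = -0.21405.
  denominator = (1)^2 + (0.001)^2 + (-0.575)^2 + (0.373)^2 = 1.469755.
  rho(1) = -0.21405 / 1.469755 = -0.1456.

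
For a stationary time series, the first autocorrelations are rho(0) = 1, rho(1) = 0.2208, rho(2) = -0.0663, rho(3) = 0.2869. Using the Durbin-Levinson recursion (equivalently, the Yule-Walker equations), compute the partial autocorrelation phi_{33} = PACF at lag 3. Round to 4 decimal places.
\phi_{33} = 0.3521

The PACF at lag k is phi_{kk}, the last component of the solution
to the Yule-Walker system G_k phi = r_k where
  (G_k)_{ij} = rho(|i - j|), (r_k)_i = rho(i), i,j = 1..k.
Equivalently, Durbin-Levinson gives phi_{kk} iteratively:
  phi_{11} = rho(1)
  phi_{kk} = [rho(k) - sum_{j=1..k-1} phi_{k-1,j} rho(k-j)]
            / [1 - sum_{j=1..k-1} phi_{k-1,j} rho(j)],
  phi_{k,j} = phi_{k-1,j} - phi_{kk} phi_{k-1,k-j},  j = 1..k-1.
Step k = 1:
  phi_11 = rho(1) = 0.2208.
Step k = 2:
  phi_22 = [rho(2) - phi_11 rho(1)] / [1 - phi_11 rho(1)] = [-0.0663 - (0.2208)(0.2208)] / [1 - (0.2208)(0.2208)]
         = -0.11505264 / 0.95124736 = -0.120949.
  Update: phi_21 = phi_11 - phi_22 phi_11 = 0.2208 - (-0.120949)(0.2208) = 0.247506.
Step k = 3:
  phi_33 = [rho(3) - phi_21 rho(2) - phi_22 rho(1)] / [1 - phi_21 rho(1) - phi_22 rho(2)]
    numerator   = 0.2869 - (0.247506)(-0.0663) - (-0.120949)(0.2208) = 0.33001521
    denominator = 1 - (0.247506)(0.2208) - (-0.120949)(-0.0663) = 0.93733183
  phi_33 = 0.33001521 / 0.93733183 = 0.3521.
Therefore phi_{33} = 0.3521.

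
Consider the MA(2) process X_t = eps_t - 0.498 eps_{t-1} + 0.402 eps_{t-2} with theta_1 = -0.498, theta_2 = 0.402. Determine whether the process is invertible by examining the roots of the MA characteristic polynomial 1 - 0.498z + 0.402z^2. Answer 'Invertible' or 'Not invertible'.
\text{Invertible}

The MA(q) characteristic polynomial is P(z) = 1 - 0.498z + 0.402z^2.
Invertibility requires all roots to lie outside the unit circle, i.e. |z| > 1 for every root.
Set 1 + (-0.498) z + (0.402) z^2 = 0, i.e. a z^2 + b z + c = 0 with a = 0.402, b = -0.498, c = 1.
Discriminant D = b^2 - 4ac = (-0.498)^2 - 4*(0.402)*1 = 0.248004 - (1.608) = -1.359996.
D < 0, so the roots are the complex-conjugate pair z = (-b +/- i sqrt(-D)) / (2a) = 0.6194 +/- 1.4505i.
For a conjugate pair |z|^2 = z * conj(z) = (product of roots) = c/a = 1/(0.402) = 2.487562, so |z| = sqrt(2.487562) = 1.5772 for both roots.
Moduli of all roots: 1.5772, 1.5772.
All moduli strictly greater than 1? Yes.
Verdict: Invertible.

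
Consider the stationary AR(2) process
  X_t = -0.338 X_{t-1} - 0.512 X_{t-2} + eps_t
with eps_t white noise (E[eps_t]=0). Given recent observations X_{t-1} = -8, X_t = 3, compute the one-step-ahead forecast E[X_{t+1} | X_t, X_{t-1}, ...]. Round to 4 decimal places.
E[X_{t+1} \mid \mathcal F_t] = 3.0820

For an AR(p) model X_t = c + sum_i phi_i X_{t-i} + eps_t, the
one-step-ahead conditional mean is
  E[X_{t+1} | X_t, ...] = c + sum_i phi_i X_{t+1-i}.
Substitute known values:
  E[X_{t+1} | ...] = (-0.338) * (3) + (-0.512) * (-8)
                   = 3.0820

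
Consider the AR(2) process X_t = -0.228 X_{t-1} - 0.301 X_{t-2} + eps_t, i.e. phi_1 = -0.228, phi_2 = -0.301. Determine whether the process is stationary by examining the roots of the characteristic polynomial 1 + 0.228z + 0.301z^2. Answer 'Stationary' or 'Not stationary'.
\text{Stationary}

The AR(p) characteristic polynomial is P(z) = 1 + 0.228z + 0.301z^2.
Stationarity requires all roots to lie outside the unit circle, i.e. |z| > 1 for every root.
Set 1 + (0.228) z + (0.301) z^2 = 0, i.e. a z^2 + b z + c = 0 with a = 0.301, b = 0.228, c = 1.
Discriminant D = b^2 - 4ac = (0.228)^2 - 4*(0.301)*1 = 0.051984 - (1.204) = -1.152016.
D < 0, so the roots are the complex-conjugate pair z = (-b +/- i sqrt(-D)) / (2a) = -0.3787 +/- 1.7829i.
For a conjugate pair |z|^2 = z * conj(z) = (product of roots) = c/a = 1/(0.301) = 3.322259, so |z| = sqrt(3.322259) = 1.8227 for both roots.
Moduli of all roots: 1.8227, 1.8227.
All moduli strictly greater than 1? Yes.
Verdict: Stationary.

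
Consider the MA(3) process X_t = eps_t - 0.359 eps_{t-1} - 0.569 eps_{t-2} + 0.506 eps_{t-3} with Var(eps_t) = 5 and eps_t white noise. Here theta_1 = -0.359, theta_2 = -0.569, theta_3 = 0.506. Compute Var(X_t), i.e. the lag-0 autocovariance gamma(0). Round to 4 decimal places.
\gamma(0) = 8.5434

For an MA(q) process X_t = eps_t + sum_i theta_i eps_{t-i} with
Var(eps_t) = sigma^2, the variance is
  gamma(0) = sigma^2 * (1 + sum_i theta_i^2).
  sum_i theta_i^2 = (-0.359)^2 + (-0.569)^2 + (0.506)^2 = 0.128881 + 0.323761 + 0.256036 = 0.708678.
  gamma(0) = 5 * (1 + 0.708678) = 5 * 1.708678 = 8.54339, which rounds to 8.5434.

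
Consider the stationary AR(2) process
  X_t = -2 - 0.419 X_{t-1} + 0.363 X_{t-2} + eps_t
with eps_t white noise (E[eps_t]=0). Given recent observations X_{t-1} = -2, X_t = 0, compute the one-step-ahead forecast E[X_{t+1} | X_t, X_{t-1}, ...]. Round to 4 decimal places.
E[X_{t+1} \mid \mathcal F_t] = -2.7260

For an AR(p) model X_t = c + sum_i phi_i X_{t-i} + eps_t, the
one-step-ahead conditional mean is
  E[X_{t+1} | X_t, ...] = c + sum_i phi_i X_{t+1-i}.
Substitute known values:
  E[X_{t+1} | ...] = -2 + (-0.419) * (0) + (0.363) * (-2)
                   = -2.7260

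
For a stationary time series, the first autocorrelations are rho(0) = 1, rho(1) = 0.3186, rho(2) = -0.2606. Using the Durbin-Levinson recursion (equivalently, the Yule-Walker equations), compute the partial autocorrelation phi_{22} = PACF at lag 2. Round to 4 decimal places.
\phi_{22} = -0.4030

The PACF at lag k is phi_{kk}, the last component of the solution
to the Yule-Walker system G_k phi = r_k where
  (G_k)_{ij} = rho(|i - j|), (r_k)_i = rho(i), i,j = 1..k.
Equivalently, Durbin-Levinson gives phi_{kk} iteratively:
  phi_{11} = rho(1)
  phi_{kk} = [rho(k) - sum_{j=1..k-1} phi_{k-1,j} rho(k-j)]
            / [1 - sum_{j=1..k-1} phi_{k-1,j} rho(j)],
  phi_{k,j} = phi_{k-1,j} - phi_{kk} phi_{k-1,k-j},  j = 1..k-1.
Step k = 1:
  phi_11 = rho(1) = 0.3186.
Step k = 2:
  phi_22 = [rho(2) - phi_11 rho(1)] / [1 - phi_11 rho(1)] = [-0.2606 - (0.3186)(0.3186)] / [1 - (0.3186)(0.3186)]
         = -0.36210596 / 0.89849404 = -0.403.
Therefore phi_{22} = -0.4030.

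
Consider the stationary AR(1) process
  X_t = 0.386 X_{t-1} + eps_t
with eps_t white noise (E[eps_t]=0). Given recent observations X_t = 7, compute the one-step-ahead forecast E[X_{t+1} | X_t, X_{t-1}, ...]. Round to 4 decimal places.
E[X_{t+1} \mid \mathcal F_t] = 2.7020

For an AR(p) model X_t = c + sum_i phi_i X_{t-i} + eps_t, the
one-step-ahead conditional mean is
  E[X_{t+1} | X_t, ...] = c + sum_i phi_i X_{t+1-i}.
Substitute known values:
  E[X_{t+1} | ...] = (0.386) * (7)
                   = 2.7020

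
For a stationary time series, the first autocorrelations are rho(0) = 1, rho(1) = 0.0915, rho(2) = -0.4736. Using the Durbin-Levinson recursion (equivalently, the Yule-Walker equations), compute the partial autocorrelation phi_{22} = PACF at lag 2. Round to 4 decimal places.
\phi_{22} = -0.4860

The PACF at lag k is phi_{kk}, the last component of the solution
to the Yule-Walker system G_k phi = r_k where
  (G_k)_{ij} = rho(|i - j|), (r_k)_i = rho(i), i,j = 1..k.
Equivalently, Durbin-Levinson gives phi_{kk} iteratively:
  phi_{11} = rho(1)
  phi_{kk} = [rho(k) - sum_{j=1..k-1} phi_{k-1,j} rho(k-j)]
            / [1 - sum_{j=1..k-1} phi_{k-1,j} rho(j)],
  phi_{k,j} = phi_{k-1,j} - phi_{kk} phi_{k-1,k-j},  j = 1..k-1.
Step k = 1:
  phi_11 = rho(1) = 0.0915.
Step k = 2:
  phi_22 = [rho(2) - phi_11 rho(1)] / [1 - phi_11 rho(1)] = [-0.4736 - (0.0915)(0.0915)] / [1 - (0.0915)(0.0915)]
         = -0.48197225 / 0.99162775 = -0.486.
Therefore phi_{22} = -0.4860.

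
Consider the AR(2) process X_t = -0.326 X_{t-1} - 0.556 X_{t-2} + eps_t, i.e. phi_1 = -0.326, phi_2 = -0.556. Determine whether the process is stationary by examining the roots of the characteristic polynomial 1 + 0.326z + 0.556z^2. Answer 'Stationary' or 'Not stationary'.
\text{Stationary}

The AR(p) characteristic polynomial is P(z) = 1 + 0.326z + 0.556z^2.
Stationarity requires all roots to lie outside the unit circle, i.e. |z| > 1 for every root.
Set 1 + (0.326) z + (0.556) z^2 = 0, i.e. a z^2 + b z + c = 0 with a = 0.556, b = 0.326, c = 1.
Discriminant D = b^2 - 4ac = (0.326)^2 - 4*(0.556)*1 = 0.106276 - (2.224) = -2.117724.
D < 0, so the roots are the complex-conjugate pair z = (-b +/- i sqrt(-D)) / (2a) = -0.2932 +/- 1.3087i.
For a conjugate pair |z|^2 = z * conj(z) = (product of roots) = c/a = 1/(0.556) = 1.798561, so |z| = sqrt(1.798561) = 1.3411 for both roots.
Moduli of all roots: 1.3411, 1.3411.
All moduli strictly greater than 1? Yes.
Verdict: Stationary.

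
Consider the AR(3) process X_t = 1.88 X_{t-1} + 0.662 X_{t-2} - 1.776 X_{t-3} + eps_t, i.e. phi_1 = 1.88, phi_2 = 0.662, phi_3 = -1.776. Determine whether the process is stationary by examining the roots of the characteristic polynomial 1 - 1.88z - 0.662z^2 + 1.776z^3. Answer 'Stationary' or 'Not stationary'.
\text{Not stationary}

The AR(p) characteristic polynomial is P(z) = 1 - 1.88z - 0.662z^2 + 1.776z^3.
Stationarity requires all roots to lie outside the unit circle, i.e. |z| > 1 for every root.
Degree 3: look for a simple real root z0 first, then factor out (1 - z/z0) and solve the remaining quadratic.
Testing z0 = 0.625: P(0.625) = 1 + (-1.88)(0.625) + (-0.662)(0.625)^2 + (1.776)(0.625)^3
  = 1 + (-1.175) + (-0.258594) + (0.433594) = 0.  So z_0 = 0.625 is a root, |z_0| = 0.625.
Divide out the factor (1 - 1.6 z) = (1 - z/z0) (since 1/z0 = 1.6):
  P(z) = (1 - 1.6 z)(1 + (-0.28) z + (-1.11) z^2)
  [check: z-coef -0.28 - (1.6) = -1.88; z^2-coef -1.11 - (1.6)(-0.28) = -0.662; z^3-coef -(1.6)(-1.11) = 1.776.]
Remaining roots from the quadratic factor 1 + (-0.28) z + (-1.11) z^2:
  Set 1 + (-0.28) z + (-1.11) z^2 = 0, i.e. a z^2 + b z + c = 0 with a = -1.11, b = -0.28, c = 1.
  Discriminant D = b^2 - 4ac = (-0.28)^2 - 4*(-1.11)*1 = 0.0784 - (-4.44) = 4.5184.
  D >= 0, so the roots are real: z = (-b +/- sqrt(D)) / (2a) = (0.28 +/- 2.125653) / (-2.22).
    z_1 = (0.28 + 2.125653) / (-2.22) = -1.0836,   |z_1| = 1.0836.
    z_2 = (0.28 - 2.125653) / (-2.22) = 0.8314,   |z_2| = 0.8314.
Moduli of all roots: 0.6250, 1.0836, 0.8314.
All moduli strictly greater than 1? No.
Verdict: Not stationary.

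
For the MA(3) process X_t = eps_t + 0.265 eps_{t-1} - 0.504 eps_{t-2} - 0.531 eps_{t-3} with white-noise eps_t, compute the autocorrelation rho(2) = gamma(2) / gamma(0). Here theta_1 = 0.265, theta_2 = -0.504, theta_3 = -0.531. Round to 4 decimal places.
\rho(2) = -0.4014

For an MA(q) process with theta_0 = 1, the autocovariance is
  gamma(k) = sigma^2 * sum_{i=0..q-k} theta_i * theta_{i+k},
and rho(k) = gamma(k) / gamma(0). Sigma^2 cancels.
  numerator   = (1)*(-0.504) + (0.265)*(-0.531) = -0.644715.
  denominator = (1)^2 + (0.265)^2 + (-0.504)^2 + (-0.531)^2 = 1.606202.
  rho(2) = -0.644715 / 1.606202 = -0.4014.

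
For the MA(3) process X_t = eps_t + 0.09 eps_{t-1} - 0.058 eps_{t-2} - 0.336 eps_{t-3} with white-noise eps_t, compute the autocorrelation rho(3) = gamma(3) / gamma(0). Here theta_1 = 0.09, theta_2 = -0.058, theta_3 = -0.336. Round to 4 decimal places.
\rho(3) = -0.2988

For an MA(q) process with theta_0 = 1, the autocovariance is
  gamma(k) = sigma^2 * sum_{i=0..q-k} theta_i * theta_{i+k},
and rho(k) = gamma(k) / gamma(0). Sigma^2 cancels.
  numerator   = (1)*(-0.336) = -0.336.
  denominator = (1)^2 + (0.09)^2 + (-0.058)^2 + (-0.336)^2 = 1.12436.
  rho(3) = -0.336 / 1.12436 = -0.2988.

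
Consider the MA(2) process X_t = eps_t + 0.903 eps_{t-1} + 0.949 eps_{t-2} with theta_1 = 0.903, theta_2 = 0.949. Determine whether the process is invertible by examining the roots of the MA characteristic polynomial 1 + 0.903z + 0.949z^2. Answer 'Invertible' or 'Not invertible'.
\text{Invertible}

The MA(q) characteristic polynomial is P(z) = 1 + 0.903z + 0.949z^2.
Invertibility requires all roots to lie outside the unit circle, i.e. |z| > 1 for every root.
Set 1 + (0.903) z + (0.949) z^2 = 0, i.e. a z^2 + b z + c = 0 with a = 0.949, b = 0.903, c = 1.
Discriminant D = b^2 - 4ac = (0.903)^2 - 4*(0.949)*1 = 0.815409 - (3.796) = -2.980591.
D < 0, so the roots are the complex-conjugate pair z = (-b +/- i sqrt(-D)) / (2a) = -0.4758 +/- 0.9096i.
For a conjugate pair |z|^2 = z * conj(z) = (product of roots) = c/a = 1/(0.949) = 1.053741, so |z| = sqrt(1.053741) = 1.0265 for both roots.
Moduli of all roots: 1.0265, 1.0265.
All moduli strictly greater than 1? Yes.
Verdict: Invertible.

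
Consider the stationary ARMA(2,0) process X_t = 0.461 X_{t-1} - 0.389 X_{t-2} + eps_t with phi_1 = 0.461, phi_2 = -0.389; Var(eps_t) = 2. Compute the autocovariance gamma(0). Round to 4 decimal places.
\gamma(0) = 2.6483

Multiply the model equation by X_{t-k} and take expectations. With theta_0 = psi_0 = 1 and psi_j the MA(infinity) weights, this gives
  gamma(k) - sum_i phi_i gamma(k-i) = c_k,
  c_k = sigma^2 * sum_{j=k..q} theta_j psi_{j-k}   (c_k = 0 for k > q),
using gamma(-m) = gamma(m).
Pure AR (q = 0): c_0 = sigma^2 = 2, c_k = 0 for k >= 1.
Equations for k = 0, 1, 2 (AR order 2, c_2 = 0):
  (E0) gamma(0) = phi_1 gamma(1) + phi_2 gamma(2) + c_0
  (E1) gamma(1) = phi_1 gamma(0) + phi_2 gamma(1) + c_1
  (E2) gamma(2) = phi_1 gamma(1) + phi_2 gamma(0)
From (E1): gamma(1) = A gamma(0) + B with
  A = phi_1 / (1 - phi_2) = 0.461 / 1.389 = 0.331893,   B = c_1 / (1 - phi_2) = 0 / 1.389 = 0.
Insert (E2) into (E0): gamma(0) (1 - phi_2^2) = phi_1 (1 + phi_2) gamma(1) + c_0.
  phi_1 (1 + phi_2) = (0.461)(0.611) = 0.281671,   1 - phi_2^2 = 0.848679.
Replace gamma(1) by A gamma(0) + B and collect gamma(0):
  gamma(0) [0.848679 - (0.281671)(0.331893)] = c_0 = 2
  gamma(0) * 0.755194 = 2
  gamma(0) = 2 / 0.755194 = 2.648325.
Therefore gamma(0) = 2.6483 (to 4 decimal places).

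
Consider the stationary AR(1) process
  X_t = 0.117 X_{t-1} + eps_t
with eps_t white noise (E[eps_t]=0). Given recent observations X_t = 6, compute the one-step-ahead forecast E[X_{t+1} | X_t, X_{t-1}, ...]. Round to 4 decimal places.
E[X_{t+1} \mid \mathcal F_t] = 0.7020

For an AR(p) model X_t = c + sum_i phi_i X_{t-i} + eps_t, the
one-step-ahead conditional mean is
  E[X_{t+1} | X_t, ...] = c + sum_i phi_i X_{t+1-i}.
Substitute known values:
  E[X_{t+1} | ...] = (0.117) * (6)
                   = 0.7020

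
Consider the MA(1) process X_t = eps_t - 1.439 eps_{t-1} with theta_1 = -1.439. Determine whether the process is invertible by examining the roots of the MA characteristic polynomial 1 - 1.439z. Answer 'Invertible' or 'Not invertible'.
\text{Not invertible}

The MA(q) characteristic polynomial is P(z) = 1 - 1.439z.
Invertibility requires all roots to lie outside the unit circle, i.e. |z| > 1 for every root.
This is linear in z: 1 + (-1.439) z = 0  =>  z = -1/(-1.439) = 0.694927,  |z| = 0.694927.
Moduli of all roots: 0.6949.
All moduli strictly greater than 1? No.
Verdict: Not invertible.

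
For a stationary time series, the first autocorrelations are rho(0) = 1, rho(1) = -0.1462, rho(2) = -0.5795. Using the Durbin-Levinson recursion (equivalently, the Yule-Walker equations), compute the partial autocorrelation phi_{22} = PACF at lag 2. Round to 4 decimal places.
\phi_{22} = -0.6140

The PACF at lag k is phi_{kk}, the last component of the solution
to the Yule-Walker system G_k phi = r_k where
  (G_k)_{ij} = rho(|i - j|), (r_k)_i = rho(i), i,j = 1..k.
Equivalently, Durbin-Levinson gives phi_{kk} iteratively:
  phi_{11} = rho(1)
  phi_{kk} = [rho(k) - sum_{j=1..k-1} phi_{k-1,j} rho(k-j)]
            / [1 - sum_{j=1..k-1} phi_{k-1,j} rho(j)],
  phi_{k,j} = phi_{k-1,j} - phi_{kk} phi_{k-1,k-j},  j = 1..k-1.
Step k = 1:
  phi_11 = rho(1) = -0.1462.
Step k = 2:
  phi_22 = [rho(2) - phi_11 rho(1)] / [1 - phi_11 rho(1)] = [-0.5795 - (-0.1462)(-0.1462)] / [1 - (-0.1462)(-0.1462)]
         = -0.60087444 / 0.97862556 = -0.614.
Therefore phi_{22} = -0.6140.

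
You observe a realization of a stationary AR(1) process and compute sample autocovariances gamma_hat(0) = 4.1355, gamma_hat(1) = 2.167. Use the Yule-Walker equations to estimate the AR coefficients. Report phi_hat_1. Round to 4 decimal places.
\hat\phi_{1} = 0.5240

The Yule-Walker equations for an AR(p) process read, in matrix form,
  Gamma_p phi = r_p,   with   (Gamma_p)_{ij} = gamma(|i - j|),
                       (r_p)_i = gamma(i),   i,j = 1..p.
Substitute the sample gammas (Toeplitz matrix and right-hand side of size 1):
  Gamma_p = [[4.1355]]
  r_p     = [2.167]
With p = 1 this is the single equation gamma(0) phi_1 = gamma(1):
  phi_hat_1 = gamma(1) / gamma(0) = 2.167 / 4.1355 = 0.5240.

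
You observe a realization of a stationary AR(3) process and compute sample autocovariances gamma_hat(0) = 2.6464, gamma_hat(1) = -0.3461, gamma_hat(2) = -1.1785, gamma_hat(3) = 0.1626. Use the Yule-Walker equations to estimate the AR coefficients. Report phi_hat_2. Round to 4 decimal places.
\hat\phi_{2} = -0.4920

The Yule-Walker equations for an AR(p) process read, in matrix form,
  Gamma_p phi = r_p,   with   (Gamma_p)_{ij} = gamma(|i - j|),
                       (r_p)_i = gamma(i),   i,j = 1..p.
Substitute the sample gammas (Toeplitz matrix and right-hand side of size 3):
  Gamma_p = [[2.6464, -0.3461, -1.1785], [-0.3461, 2.6464, -0.3461], [-1.1785, -0.3461, 2.6464]]
  r_p     = [-0.3461, -1.1785, 0.1626]
Written out (R1..R3):
  (R1) 2.6464 phi_1 - 0.3461 phi_2 - 1.1785 phi_3 = -0.3461
  (R2) -0.3461 phi_1 + 2.6464 phi_2 - 0.3461 phi_3 = -1.1785
  (R3) -1.1785 phi_1 - 0.3461 phi_2 + 2.6464 phi_3 = 0.1626
Gaussian elimination:
  R2 <- R2 - (-0.3461/2.6464) R1 = R2 - (-0.130781) R1:  2.601137 phi_2 - 0.500226 phi_3 = -1.223763
  R3 <- R3 - (-1.1785/2.6464) R1 = R3 - (-0.445322) R1:  -0.500226 phi_2 + 2.121588 phi_3 = 0.008474
  R3 <- R3 - (-0.500226/2.601137) R2 = R3 - (-0.192311) R2:  2.025389 phi_3 = -0.226869
Back-substitution:
  phi_hat_3 = -0.226869 / 2.025389 = -0.112012
  phi_hat_2 = (-1.223763 - (-0.500226)(-0.112012)) / 2.601137 = -0.492014
  phi_hat_1 = (-0.3461 - (-0.3461)(-0.492014) - (-1.1785)(-0.112012)) / 2.6464 = -0.245009
So phi_hat = [-0.2450, -0.4920, -0.1120].
Therefore phi_hat_2 = -0.4920.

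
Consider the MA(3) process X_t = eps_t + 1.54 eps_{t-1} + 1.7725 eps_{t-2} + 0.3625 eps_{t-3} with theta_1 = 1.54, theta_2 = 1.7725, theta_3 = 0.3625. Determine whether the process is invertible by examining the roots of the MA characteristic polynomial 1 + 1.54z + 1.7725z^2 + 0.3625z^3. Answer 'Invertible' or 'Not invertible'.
\text{Not invertible}

The MA(q) characteristic polynomial is P(z) = 1 + 1.54z + 1.7725z^2 + 0.3625z^3.
Invertibility requires all roots to lie outside the unit circle, i.e. |z| > 1 for every root.
Degree 3: look for a simple real root z0 first, then factor out (1 - z/z0) and solve the remaining quadratic.
Testing z0 = -4: P(-4) = 1 + (1.54)(-4) + (1.7725)(-4)^2 + (0.3625)(-4)^3
  = 1 + (-6.16) + (28.36) + (-23.2) = 0.  So z_0 = -4 is a root, |z_0| = 4.
Divide out the factor (1 + 0.25 z) = (1 - z/z0) (since 1/z0 = -0.25):
  P(z) = (1 + 0.25 z)(1 + (1.29) z + (1.45) z^2)
  [check: z-coef 1.29 - (-0.25) = 1.54; z^2-coef 1.45 - (-0.25)(1.29) = 1.7725; z^3-coef -(-0.25)(1.45) = 0.3625.]
Remaining roots from the quadratic factor 1 + (1.29) z + (1.45) z^2:
  Set 1 + (1.29) z + (1.45) z^2 = 0, i.e. a z^2 + b z + c = 0 with a = 1.45, b = 1.29, c = 1.
  Discriminant D = b^2 - 4ac = (1.29)^2 - 4*(1.45)*1 = 1.6641 - (5.8) = -4.1359.
  D < 0, so the roots are the complex-conjugate pair z = (-b +/- i sqrt(-D)) / (2a) = -0.4448 +/- 0.7013i.
  For a conjugate pair |z|^2 = z * conj(z) = (product of roots) = c/a = 1/(1.45) = 0.689655, so |z| = sqrt(0.689655) = 0.8305 for both roots.
Moduli of all roots: 4.0000, 0.8305, 0.8305.
All moduli strictly greater than 1? No.
Verdict: Not invertible.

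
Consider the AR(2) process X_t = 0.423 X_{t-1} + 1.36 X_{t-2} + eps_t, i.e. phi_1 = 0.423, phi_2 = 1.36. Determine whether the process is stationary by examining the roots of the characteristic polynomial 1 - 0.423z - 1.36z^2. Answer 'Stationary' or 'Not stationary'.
\text{Not stationary}

The AR(p) characteristic polynomial is P(z) = 1 - 0.423z - 1.36z^2.
Stationarity requires all roots to lie outside the unit circle, i.e. |z| > 1 for every root.
Set 1 + (-0.423) z + (-1.36) z^2 = 0, i.e. a z^2 + b z + c = 0 with a = -1.36, b = -0.423, c = 1.
Discriminant D = b^2 - 4ac = (-0.423)^2 - 4*(-1.36)*1 = 0.178929 - (-5.44) = 5.618929.
D >= 0, so the roots are real: z = (-b +/- sqrt(D)) / (2a) = (0.423 +/- 2.370428) / (-2.72).
  z_1 = (0.423 + 2.370428) / (-2.72) = -1.027,   |z_1| = 1.027.
  z_2 = (0.423 - 2.370428) / (-2.72) = 0.716,   |z_2| = 0.716.
Moduli of all roots: 1.0270, 0.7160.
All moduli strictly greater than 1? No.
Verdict: Not stationary.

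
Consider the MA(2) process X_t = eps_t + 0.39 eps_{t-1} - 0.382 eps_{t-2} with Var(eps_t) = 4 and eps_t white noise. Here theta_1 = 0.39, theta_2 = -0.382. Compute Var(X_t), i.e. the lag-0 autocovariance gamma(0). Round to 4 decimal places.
\gamma(0) = 5.1921

For an MA(q) process X_t = eps_t + sum_i theta_i eps_{t-i} with
Var(eps_t) = sigma^2, the variance is
  gamma(0) = sigma^2 * (1 + sum_i theta_i^2).
  sum_i theta_i^2 = (0.39)^2 + (-0.382)^2 = 0.1521 + 0.145924 = 0.298024.
  gamma(0) = 4 * (1 + 0.298024) = 4 * 1.298024 = 5.192096, which rounds to 5.1921.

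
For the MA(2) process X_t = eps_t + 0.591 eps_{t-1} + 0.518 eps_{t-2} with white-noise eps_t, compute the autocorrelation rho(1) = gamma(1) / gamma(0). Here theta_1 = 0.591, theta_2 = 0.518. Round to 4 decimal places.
\rho(1) = 0.5546

For an MA(q) process with theta_0 = 1, the autocovariance is
  gamma(k) = sigma^2 * sum_{i=0..q-k} theta_i * theta_{i+k},
and rho(k) = gamma(k) / gamma(0). Sigma^2 cancels.
  numerator   = (1)*(0.591) + (0.591)*(0.518) = 0.897138.
  denominator = (1)^2 + (0.591)^2 + (0.518)^2 = 1.617605.
  rho(1) = 0.897138 / 1.617605 = 0.5546.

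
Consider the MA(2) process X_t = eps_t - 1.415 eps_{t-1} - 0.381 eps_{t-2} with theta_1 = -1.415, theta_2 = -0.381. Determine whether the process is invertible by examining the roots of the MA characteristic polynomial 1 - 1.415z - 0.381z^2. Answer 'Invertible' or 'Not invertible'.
\text{Not invertible}

The MA(q) characteristic polynomial is P(z) = 1 - 1.415z - 0.381z^2.
Invertibility requires all roots to lie outside the unit circle, i.e. |z| > 1 for every root.
Set 1 + (-1.415) z + (-0.381) z^2 = 0, i.e. a z^2 + b z + c = 0 with a = -0.381, b = -1.415, c = 1.
Discriminant D = b^2 - 4ac = (-1.415)^2 - 4*(-0.381)*1 = 2.002225 - (-1.524) = 3.526225.
D >= 0, so the roots are real: z = (-b +/- sqrt(D)) / (2a) = (1.415 +/- 1.877825) / (-0.762).
  z_1 = (1.415 + 1.877825) / (-0.762) = -4.3213,   |z_1| = 4.3213.
  z_2 = (1.415 - 1.877825) / (-0.762) = 0.6074,   |z_2| = 0.6074.
Moduli of all roots: 4.3213, 0.6074.
All moduli strictly greater than 1? No.
Verdict: Not invertible.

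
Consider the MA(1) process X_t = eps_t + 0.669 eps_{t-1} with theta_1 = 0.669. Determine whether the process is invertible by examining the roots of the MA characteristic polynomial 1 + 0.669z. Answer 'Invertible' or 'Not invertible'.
\text{Invertible}

The MA(q) characteristic polynomial is P(z) = 1 + 0.669z.
Invertibility requires all roots to lie outside the unit circle, i.e. |z| > 1 for every root.
This is linear in z: 1 + (0.669) z = 0  =>  z = -1/(0.669) = -1.494768,  |z| = 1.494768.
Moduli of all roots: 1.4948.
All moduli strictly greater than 1? Yes.
Verdict: Invertible.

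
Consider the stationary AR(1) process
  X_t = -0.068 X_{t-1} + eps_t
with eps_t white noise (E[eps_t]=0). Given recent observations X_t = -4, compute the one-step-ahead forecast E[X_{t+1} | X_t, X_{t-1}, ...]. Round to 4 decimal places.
E[X_{t+1} \mid \mathcal F_t] = 0.2720

For an AR(p) model X_t = c + sum_i phi_i X_{t-i} + eps_t, the
one-step-ahead conditional mean is
  E[X_{t+1} | X_t, ...] = c + sum_i phi_i X_{t+1-i}.
Substitute known values:
  E[X_{t+1} | ...] = (-0.068) * (-4)
                   = 0.2720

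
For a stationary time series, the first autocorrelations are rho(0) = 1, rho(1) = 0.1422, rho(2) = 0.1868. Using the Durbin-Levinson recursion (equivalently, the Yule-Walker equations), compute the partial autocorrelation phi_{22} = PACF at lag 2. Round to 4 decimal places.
\phi_{22} = 0.1700

The PACF at lag k is phi_{kk}, the last component of the solution
to the Yule-Walker system G_k phi = r_k where
  (G_k)_{ij} = rho(|i - j|), (r_k)_i = rho(i), i,j = 1..k.
Equivalently, Durbin-Levinson gives phi_{kk} iteratively:
  phi_{11} = rho(1)
  phi_{kk} = [rho(k) - sum_{j=1..k-1} phi_{k-1,j} rho(k-j)]
            / [1 - sum_{j=1..k-1} phi_{k-1,j} rho(j)],
  phi_{k,j} = phi_{k-1,j} - phi_{kk} phi_{k-1,k-j},  j = 1..k-1.
Step k = 1:
  phi_11 = rho(1) = 0.1422.
Step k = 2:
  phi_22 = [rho(2) - phi_11 rho(1)] / [1 - phi_11 rho(1)] = [0.1868 - (0.1422)(0.1422)] / [1 - (0.1422)(0.1422)]
         = 0.16657916 / 0.97977916 = 0.17.
Therefore phi_{22} = 0.1700.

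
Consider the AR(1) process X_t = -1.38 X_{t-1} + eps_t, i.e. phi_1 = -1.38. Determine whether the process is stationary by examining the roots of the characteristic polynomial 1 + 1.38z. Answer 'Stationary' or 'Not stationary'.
\text{Not stationary}

The AR(p) characteristic polynomial is P(z) = 1 + 1.38z.
Stationarity requires all roots to lie outside the unit circle, i.e. |z| > 1 for every root.
This is linear in z: 1 + (1.38) z = 0  =>  z = -1/(1.38) = -0.724638,  |z| = 0.724638.
Moduli of all roots: 0.7246.
All moduli strictly greater than 1? No.
Verdict: Not stationary.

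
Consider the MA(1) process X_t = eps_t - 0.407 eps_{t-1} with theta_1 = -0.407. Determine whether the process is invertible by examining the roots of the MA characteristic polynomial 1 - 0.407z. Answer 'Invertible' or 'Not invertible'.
\text{Invertible}

The MA(q) characteristic polynomial is P(z) = 1 - 0.407z.
Invertibility requires all roots to lie outside the unit circle, i.e. |z| > 1 for every root.
This is linear in z: 1 + (-0.407) z = 0  =>  z = -1/(-0.407) = 2.457002,  |z| = 2.457002.
Moduli of all roots: 2.4570.
All moduli strictly greater than 1? Yes.
Verdict: Invertible.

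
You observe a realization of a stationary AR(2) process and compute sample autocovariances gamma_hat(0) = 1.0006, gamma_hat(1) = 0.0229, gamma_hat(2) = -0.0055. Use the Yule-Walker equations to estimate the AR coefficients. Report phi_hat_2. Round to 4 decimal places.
\hat\phi_{2} = -0.0060

The Yule-Walker equations for an AR(p) process read, in matrix form,
  Gamma_p phi = r_p,   with   (Gamma_p)_{ij} = gamma(|i - j|),
                       (r_p)_i = gamma(i),   i,j = 1..p.
Substitute the sample gammas (Toeplitz matrix and right-hand side of size 2):
  Gamma_p = [[1.0006, 0.0229], [0.0229, 1.0006]]
  r_p     = [0.0229, -0.0055]
Written out:
  1.0006 phi_1 + 0.0229 phi_2 = 0.0229
  0.0229 phi_1 + 1.0006 phi_2 = -0.0055
Solve by Cramer's rule:
  det = gamma(0)^2 - gamma(1)^2 = (1.0006)^2 - (0.0229)^2 = 1.00120036 - 0.00052441 = 1.00067595
  phi_hat_1 = [gamma(1) gamma(0) - gamma(1) gamma(2)] / det = [(0.0229)(1.0006) - (0.0229)(-0.0055)] / 1.00067595 = 0.02303969 / 1.00067595 = 0.023
  phi_hat_2 = [gamma(0) gamma(2) - gamma(1)^2] / det = [(1.0006)(-0.0055) - (0.0229)^2] / 1.00067595 = -0.00602771 / 1.00067595 = -0.006
So phi_hat = [0.0230, -0.0060].
Therefore phi_hat_2 = -0.0060.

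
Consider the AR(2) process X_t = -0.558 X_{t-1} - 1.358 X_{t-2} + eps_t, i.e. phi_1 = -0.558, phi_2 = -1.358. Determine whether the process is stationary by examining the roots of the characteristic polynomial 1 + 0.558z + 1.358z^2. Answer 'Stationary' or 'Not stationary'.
\text{Not stationary}

The AR(p) characteristic polynomial is P(z) = 1 + 0.558z + 1.358z^2.
Stationarity requires all roots to lie outside the unit circle, i.e. |z| > 1 for every root.
Set 1 + (0.558) z + (1.358) z^2 = 0, i.e. a z^2 + b z + c = 0 with a = 1.358, b = 0.558, c = 1.
Discriminant D = b^2 - 4ac = (0.558)^2 - 4*(1.358)*1 = 0.311364 - (5.432) = -5.120636.
D < 0, so the roots are the complex-conjugate pair z = (-b +/- i sqrt(-D)) / (2a) = -0.2054 +/- 0.8332i.
For a conjugate pair |z|^2 = z * conj(z) = (product of roots) = c/a = 1/(1.358) = 0.736377, so |z| = sqrt(0.736377) = 0.8581 for both roots.
Moduli of all roots: 0.8581, 0.8581.
All moduli strictly greater than 1? No.
Verdict: Not stationary.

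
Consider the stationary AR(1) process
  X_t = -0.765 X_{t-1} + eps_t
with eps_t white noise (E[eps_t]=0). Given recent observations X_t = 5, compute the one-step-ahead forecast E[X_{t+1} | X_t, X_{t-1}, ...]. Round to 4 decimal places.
E[X_{t+1} \mid \mathcal F_t] = -3.8250

For an AR(p) model X_t = c + sum_i phi_i X_{t-i} + eps_t, the
one-step-ahead conditional mean is
  E[X_{t+1} | X_t, ...] = c + sum_i phi_i X_{t+1-i}.
Substitute known values:
  E[X_{t+1} | ...] = (-0.765) * (5)
                   = -3.8250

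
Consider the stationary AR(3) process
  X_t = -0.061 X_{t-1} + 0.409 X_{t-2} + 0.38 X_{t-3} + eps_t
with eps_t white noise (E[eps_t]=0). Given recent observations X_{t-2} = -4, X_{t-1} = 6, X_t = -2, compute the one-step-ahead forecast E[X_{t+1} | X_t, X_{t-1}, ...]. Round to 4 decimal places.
E[X_{t+1} \mid \mathcal F_t] = 1.0560

For an AR(p) model X_t = c + sum_i phi_i X_{t-i} + eps_t, the
one-step-ahead conditional mean is
  E[X_{t+1} | X_t, ...] = c + sum_i phi_i X_{t+1-i}.
Substitute known values:
  E[X_{t+1} | ...] = (-0.061) * (-2) + (0.409) * (6) + (0.38) * (-4)
                   = 1.0560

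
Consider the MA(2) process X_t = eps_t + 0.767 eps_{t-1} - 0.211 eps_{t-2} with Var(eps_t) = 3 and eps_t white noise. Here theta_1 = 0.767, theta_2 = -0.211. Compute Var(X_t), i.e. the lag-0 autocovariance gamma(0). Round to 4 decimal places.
\gamma(0) = 4.8984

For an MA(q) process X_t = eps_t + sum_i theta_i eps_{t-i} with
Var(eps_t) = sigma^2, the variance is
  gamma(0) = sigma^2 * (1 + sum_i theta_i^2).
  sum_i theta_i^2 = (0.767)^2 + (-0.211)^2 = 0.588289 + 0.044521 = 0.63281.
  gamma(0) = 3 * (1 + 0.63281) = 3 * 1.63281 = 4.89843, which rounds to 4.8984.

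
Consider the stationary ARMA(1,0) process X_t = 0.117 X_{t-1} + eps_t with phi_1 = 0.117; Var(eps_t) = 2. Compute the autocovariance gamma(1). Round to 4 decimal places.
\gamma(1) = 0.2372

Multiply the model equation by X_{t-k} and take expectations. With theta_0 = psi_0 = 1 and psi_j the MA(infinity) weights, this gives
  gamma(k) - sum_i phi_i gamma(k-i) = c_k,
  c_k = sigma^2 * sum_{j=k..q} theta_j psi_{j-k}   (c_k = 0 for k > q),
using gamma(-m) = gamma(m).
Pure AR (q = 0): c_0 = sigma^2 = 2, c_k = 0 for k >= 1.
Equations for k = 0 and k = 1 (AR order 1):
  gamma(0) = phi_1 gamma(1) + c_0
  gamma(1) = phi_1 gamma(0) + c_1
Substituting the second into the first: gamma(0) (1 - phi_1^2) = c_0 + phi_1 c_1, so
  gamma(0) = c_0 / (1 - phi_1^2) = 2 / (1 - (0.117)^2) = 2 / 0.986311 = 2.027758.
  gamma(1) = phi_1 gamma(0) = (0.117)(2.027758) = 0.237248.
Therefore gamma(1) = 0.2372 (to 4 decimal places).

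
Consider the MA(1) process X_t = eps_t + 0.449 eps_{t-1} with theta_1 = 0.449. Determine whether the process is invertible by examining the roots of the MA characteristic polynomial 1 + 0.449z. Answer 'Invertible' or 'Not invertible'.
\text{Invertible}

The MA(q) characteristic polynomial is P(z) = 1 + 0.449z.
Invertibility requires all roots to lie outside the unit circle, i.e. |z| > 1 for every root.
This is linear in z: 1 + (0.449) z = 0  =>  z = -1/(0.449) = -2.227171,  |z| = 2.227171.
Moduli of all roots: 2.2272.
All moduli strictly greater than 1? Yes.
Verdict: Invertible.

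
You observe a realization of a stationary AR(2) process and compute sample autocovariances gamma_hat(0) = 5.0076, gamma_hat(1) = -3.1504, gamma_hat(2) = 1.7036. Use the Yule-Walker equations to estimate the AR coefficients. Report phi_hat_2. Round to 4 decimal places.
\hat\phi_{2} = -0.0920

The Yule-Walker equations for an AR(p) process read, in matrix form,
  Gamma_p phi = r_p,   with   (Gamma_p)_{ij} = gamma(|i - j|),
                       (r_p)_i = gamma(i),   i,j = 1..p.
Substitute the sample gammas (Toeplitz matrix and right-hand side of size 2):
  Gamma_p = [[5.0076, -3.1504], [-3.1504, 5.0076]]
  r_p     = [-3.1504, 1.7036]
Written out:
  5.0076 phi_1 - 3.1504 phi_2 = -3.1504
  -3.1504 phi_1 + 5.0076 phi_2 = 1.7036
Solve by Cramer's rule:
  det = gamma(0)^2 - gamma(1)^2 = (5.0076)^2 - (-3.1504)^2 = 25.07605776 - 9.92502016 = 15.1510376
  phi_hat_1 = [gamma(1) gamma(0) - gamma(1) gamma(2)] / det = [(-3.1504)(5.0076) - (-3.1504)(1.7036)] / 15.1510376 = -10.4089216 / 15.1510376 = -0.687
  phi_hat_2 = [gamma(0) gamma(2) - gamma(1)^2] / det = [(5.0076)(1.7036) - (-3.1504)^2] / 15.1510376 = -1.3940728 / 15.1510376 = -0.092
So phi_hat = [-0.6870, -0.0920].
Therefore phi_hat_2 = -0.0920.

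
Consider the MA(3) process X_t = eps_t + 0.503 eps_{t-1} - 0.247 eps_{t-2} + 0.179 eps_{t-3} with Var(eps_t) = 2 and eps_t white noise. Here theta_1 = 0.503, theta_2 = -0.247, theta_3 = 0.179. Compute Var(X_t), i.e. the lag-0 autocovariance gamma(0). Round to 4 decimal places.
\gamma(0) = 2.6921

For an MA(q) process X_t = eps_t + sum_i theta_i eps_{t-i} with
Var(eps_t) = sigma^2, the variance is
  gamma(0) = sigma^2 * (1 + sum_i theta_i^2).
  sum_i theta_i^2 = (0.503)^2 + (-0.247)^2 + (0.179)^2 = 0.253009 + 0.061009 + 0.032041 = 0.346059.
  gamma(0) = 2 * (1 + 0.346059) = 2 * 1.346059 = 2.692118, which rounds to 2.6921.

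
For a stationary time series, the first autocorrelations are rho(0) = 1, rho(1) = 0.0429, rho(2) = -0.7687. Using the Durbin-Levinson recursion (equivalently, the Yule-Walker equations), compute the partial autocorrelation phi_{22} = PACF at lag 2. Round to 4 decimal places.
\phi_{22} = -0.7720

The PACF at lag k is phi_{kk}, the last component of the solution
to the Yule-Walker system G_k phi = r_k where
  (G_k)_{ij} = rho(|i - j|), (r_k)_i = rho(i), i,j = 1..k.
Equivalently, Durbin-Levinson gives phi_{kk} iteratively:
  phi_{11} = rho(1)
  phi_{kk} = [rho(k) - sum_{j=1..k-1} phi_{k-1,j} rho(k-j)]
            / [1 - sum_{j=1..k-1} phi_{k-1,j} rho(j)],
  phi_{k,j} = phi_{k-1,j} - phi_{kk} phi_{k-1,k-j},  j = 1..k-1.
Step k = 1:
  phi_11 = rho(1) = 0.0429.
Step k = 2:
  phi_22 = [rho(2) - phi_11 rho(1)] / [1 - phi_11 rho(1)] = [-0.7687 - (0.0429)(0.0429)] / [1 - (0.0429)(0.0429)]
         = -0.77054041 / 0.99815959 = -0.772.
Therefore phi_{22} = -0.7720.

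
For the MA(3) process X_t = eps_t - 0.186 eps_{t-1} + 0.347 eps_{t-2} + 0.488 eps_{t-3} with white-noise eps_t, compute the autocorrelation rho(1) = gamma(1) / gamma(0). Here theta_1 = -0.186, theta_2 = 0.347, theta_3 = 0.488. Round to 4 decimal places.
\rho(1) = -0.0583

For an MA(q) process with theta_0 = 1, the autocovariance is
  gamma(k) = sigma^2 * sum_{i=0..q-k} theta_i * theta_{i+k},
and rho(k) = gamma(k) / gamma(0). Sigma^2 cancels.
  numerator   = (1)*(-0.186) + (-0.186)*(0.347) + (0.347)*(0.488) = -0.081206.
  denominator = (1)^2 + (-0.186)^2 + (0.347)^2 + (0.488)^2 = 1.393149.
  rho(1) = -0.081206 / 1.393149 = -0.0583.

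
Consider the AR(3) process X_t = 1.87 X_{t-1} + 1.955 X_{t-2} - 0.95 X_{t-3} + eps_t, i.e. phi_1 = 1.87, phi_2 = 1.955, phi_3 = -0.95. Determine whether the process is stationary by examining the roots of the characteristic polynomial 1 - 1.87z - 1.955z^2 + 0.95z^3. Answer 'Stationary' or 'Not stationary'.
\text{Not stationary}

The AR(p) characteristic polynomial is P(z) = 1 - 1.87z - 1.955z^2 + 0.95z^3.
Stationarity requires all roots to lie outside the unit circle, i.e. |z| > 1 for every root.
Degree 3: look for a simple real root z0 first, then factor out (1 - z/z0) and solve the remaining quadratic.
Testing z0 = 0.4: P(0.4) = 1 + (-1.87)(0.4) + (-1.955)(0.4)^2 + (0.95)(0.4)^3
  = 1 + (-0.748) + (-0.3128) + (0.0608) = 0.  So z_0 = 0.4 is a root, |z_0| = 0.4.
Divide out the factor (1 - 2.5 z) = (1 - z/z0) (since 1/z0 = 2.5):
  P(z) = (1 - 2.5 z)(1 + (0.63) z + (-0.38) z^2)
  [check: z-coef 0.63 - (2.5) = -1.87; z^2-coef -0.38 - (2.5)(0.63) = -1.955; z^3-coef -(2.5)(-0.38) = 0.95.]
Remaining roots from the quadratic factor 1 + (0.63) z + (-0.38) z^2:
  Set 1 + (0.63) z + (-0.38) z^2 = 0, i.e. a z^2 + b z + c = 0 with a = -0.38, b = 0.63, c = 1.
  Discriminant D = b^2 - 4ac = (0.63)^2 - 4*(-0.38)*1 = 0.3969 - (-1.52) = 1.9169.
  D >= 0, so the roots are real: z = (-b +/- sqrt(D)) / (2a) = (-0.63 +/- 1.384522) / (-0.76).
    z_1 = (-0.63 + 1.384522) / (-0.76) = -0.9928,   |z_1| = 0.9928.
    z_2 = (-0.63 - 1.384522) / (-0.76) = 2.6507,   |z_2| = 2.6507.
Moduli of all roots: 0.4000, 0.9928, 2.6507.
All moduli strictly greater than 1? No.
Verdict: Not stationary.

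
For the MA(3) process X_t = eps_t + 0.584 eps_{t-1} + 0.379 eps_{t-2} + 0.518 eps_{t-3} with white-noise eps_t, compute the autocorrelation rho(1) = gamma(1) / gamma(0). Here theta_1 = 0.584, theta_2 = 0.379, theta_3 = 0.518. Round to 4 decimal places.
\rho(1) = 0.5714

For an MA(q) process with theta_0 = 1, the autocovariance is
  gamma(k) = sigma^2 * sum_{i=0..q-k} theta_i * theta_{i+k},
and rho(k) = gamma(k) / gamma(0). Sigma^2 cancels.
  numerator   = (1)*(0.584) + (0.584)*(0.379) + (0.379)*(0.518) = 1.001658.
  denominator = (1)^2 + (0.584)^2 + (0.379)^2 + (0.518)^2 = 1.753021.
  rho(1) = 1.001658 / 1.753021 = 0.5714.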